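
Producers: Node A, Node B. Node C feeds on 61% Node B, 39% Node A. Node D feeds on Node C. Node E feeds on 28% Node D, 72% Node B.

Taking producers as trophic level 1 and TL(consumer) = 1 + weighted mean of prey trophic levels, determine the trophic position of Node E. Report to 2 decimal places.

Node C: 1 + (0.61×1 + 0.39×1) = 2
Node D: 1 + 2 = 3
Node E: 1 + (0.28×3 + 0.72×1) = 2.56

2.56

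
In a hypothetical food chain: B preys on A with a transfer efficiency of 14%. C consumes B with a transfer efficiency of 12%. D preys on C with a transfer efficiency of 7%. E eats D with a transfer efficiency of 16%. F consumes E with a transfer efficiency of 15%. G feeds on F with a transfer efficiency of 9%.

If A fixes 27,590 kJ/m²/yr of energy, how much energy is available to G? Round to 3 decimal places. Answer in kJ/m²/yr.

B: 27590 × 0.14 = 3862.6 kJ/m²/yr
C: 3862.6 × 0.12 = 463.512 kJ/m²/yr
D: 463.512 × 0.07 = 32.44584 kJ/m²/yr
E: 32.44584 × 0.16 = 5.1913344 kJ/m²/yr
F: 5.1913344 × 0.15 = 0.77870016 kJ/m²/yr
G: 0.77870016 × 0.09 = 0.0700830144 kJ/m²/yr

0.070 kJ/m²/yr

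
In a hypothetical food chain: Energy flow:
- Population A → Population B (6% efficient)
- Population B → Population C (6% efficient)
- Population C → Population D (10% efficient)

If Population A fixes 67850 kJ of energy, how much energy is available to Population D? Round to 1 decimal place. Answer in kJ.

24.4 kJ

Population B: 67850 × 0.06 = 4071 kJ
Population C: 4071 × 0.06 = 244.26 kJ
Population D: 244.26 × 0.1 = 24.426 kJ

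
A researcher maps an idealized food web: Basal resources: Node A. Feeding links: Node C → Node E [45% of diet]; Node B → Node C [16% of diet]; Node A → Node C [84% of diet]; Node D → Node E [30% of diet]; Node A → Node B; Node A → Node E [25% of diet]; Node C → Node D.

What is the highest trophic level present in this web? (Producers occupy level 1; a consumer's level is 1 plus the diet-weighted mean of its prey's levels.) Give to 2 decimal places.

3.17

Node B: 1 + 1 = 2
Node C: 1 + (0.84×1 + 0.16×2) = 2.16
Node D: 1 + 2.16 = 3.16
Node E: 1 + (0.25×1 + 0.45×2.16 + 0.3×3.16) = 3.17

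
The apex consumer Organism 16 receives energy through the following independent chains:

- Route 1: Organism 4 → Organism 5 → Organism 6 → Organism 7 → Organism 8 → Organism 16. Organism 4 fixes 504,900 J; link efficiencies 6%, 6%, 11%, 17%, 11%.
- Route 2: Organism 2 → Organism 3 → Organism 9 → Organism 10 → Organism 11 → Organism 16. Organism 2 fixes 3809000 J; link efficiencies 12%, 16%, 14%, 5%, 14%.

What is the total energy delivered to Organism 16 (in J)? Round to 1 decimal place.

75.4 J

Route 1: 504900 × 0.06 × 0.06 × 0.11 × 0.17 × 0.11 = 3.73888548 J
Route 2: 3809000 × 0.12 × 0.16 × 0.14 × 0.05 × 0.14 = 71.670144 J
Total at Organism 16: 3.73888548 + 71.670144 = 75.40902948 J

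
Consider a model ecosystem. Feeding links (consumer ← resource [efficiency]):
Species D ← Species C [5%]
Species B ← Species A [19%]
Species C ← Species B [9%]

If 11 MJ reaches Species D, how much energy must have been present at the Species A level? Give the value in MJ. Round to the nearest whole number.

12865 MJ

Cumulative transfer efficiency: 0.19 × 0.09 × 0.05 = 0.000855
Species A energy = 11 / 0.000855 = 12865 MJ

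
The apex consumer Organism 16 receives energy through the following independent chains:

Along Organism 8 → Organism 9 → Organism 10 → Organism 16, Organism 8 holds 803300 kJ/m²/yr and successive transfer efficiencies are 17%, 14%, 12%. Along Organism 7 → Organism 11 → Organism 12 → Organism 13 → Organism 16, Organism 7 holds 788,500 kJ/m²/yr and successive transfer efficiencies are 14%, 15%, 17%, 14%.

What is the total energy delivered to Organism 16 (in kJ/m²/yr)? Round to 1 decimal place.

2688.3 kJ/m²/yr

Via Organism 8: 803300 × 0.17 × 0.14 × 0.12 = 2294.2248 kJ/m²/yr
Via Organism 7: 788500 × 0.14 × 0.15 × 0.17 × 0.14 = 394.0923 kJ/m²/yr
Total at Organism 16: 2294.2248 + 394.0923 = 2688.3171 kJ/m²/yr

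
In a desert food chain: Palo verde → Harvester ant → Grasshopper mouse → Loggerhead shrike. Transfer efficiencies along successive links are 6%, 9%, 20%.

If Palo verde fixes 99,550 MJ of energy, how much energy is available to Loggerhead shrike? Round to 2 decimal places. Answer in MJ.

107.51 MJ

Harvester ant: 99550 × 0.06 = 5973 MJ
Grasshopper mouse: 5973 × 0.09 = 537.57 MJ
Loggerhead shrike: 537.57 × 0.2 = 107.514 MJ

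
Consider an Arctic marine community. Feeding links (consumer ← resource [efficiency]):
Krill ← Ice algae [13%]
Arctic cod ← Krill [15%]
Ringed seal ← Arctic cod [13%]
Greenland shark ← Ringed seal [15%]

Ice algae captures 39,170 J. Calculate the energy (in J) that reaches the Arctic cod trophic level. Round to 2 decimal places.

Krill: 39170 × 0.13 = 5092.1 J
Arctic cod: 5092.1 × 0.15 = 763.815 J

763.82 J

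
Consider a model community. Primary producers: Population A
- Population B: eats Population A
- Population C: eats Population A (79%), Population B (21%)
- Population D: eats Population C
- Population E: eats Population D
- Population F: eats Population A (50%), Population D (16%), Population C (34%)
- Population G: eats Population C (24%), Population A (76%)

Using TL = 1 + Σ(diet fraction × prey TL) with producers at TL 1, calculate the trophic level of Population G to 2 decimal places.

Population B: 1 + 1 = 2
Population C: 1 + (0.79×1 + 0.21×2) = 2.21
Population D: 1 + 2.21 = 3.21
Population E: 1 + 3.21 = 4.21
Population F: 1 + (0.5×1 + 0.16×3.21 + 0.34×2.21) = 2.765
Population G: 1 + (0.24×2.21 + 0.76×1) = 2.2904

2.29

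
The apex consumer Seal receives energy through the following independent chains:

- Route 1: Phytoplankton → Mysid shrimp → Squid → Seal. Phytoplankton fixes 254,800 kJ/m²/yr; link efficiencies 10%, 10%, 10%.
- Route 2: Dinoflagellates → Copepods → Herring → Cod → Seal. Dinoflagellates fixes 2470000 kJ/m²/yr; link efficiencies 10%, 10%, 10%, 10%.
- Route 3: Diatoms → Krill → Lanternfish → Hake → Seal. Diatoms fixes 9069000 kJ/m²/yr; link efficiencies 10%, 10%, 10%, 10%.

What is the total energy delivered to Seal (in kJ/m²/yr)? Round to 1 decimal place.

1408.7 kJ/m²/yr

Route 1: 254800 × 0.1 × 0.1 × 0.1 = 254.8 kJ/m²/yr
Route 2: 2470000 × 0.1 × 0.1 × 0.1 × 0.1 = 247 kJ/m²/yr
Route 3: 9069000 × 0.1 × 0.1 × 0.1 × 0.1 = 906.9 kJ/m²/yr
Total at Seal: 254.8 + 247 + 906.9 = 1408.7 kJ/m²/yr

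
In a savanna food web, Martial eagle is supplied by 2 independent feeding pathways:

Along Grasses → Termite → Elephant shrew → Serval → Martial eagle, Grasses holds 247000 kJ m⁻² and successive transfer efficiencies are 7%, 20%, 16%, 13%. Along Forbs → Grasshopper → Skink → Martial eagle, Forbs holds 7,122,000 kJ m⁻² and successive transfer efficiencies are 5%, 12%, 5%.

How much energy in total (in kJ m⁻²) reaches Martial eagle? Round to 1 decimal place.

Via Grasses: 247000 × 0.07 × 0.2 × 0.16 × 0.13 = 71.9264 kJ m⁻²
Via Forbs: 7122000 × 0.05 × 0.12 × 0.05 = 2136.6 kJ m⁻²
Total at Martial eagle: 71.9264 + 2136.6 = 2208.5264 kJ m⁻²

2208.5 kJ m⁻²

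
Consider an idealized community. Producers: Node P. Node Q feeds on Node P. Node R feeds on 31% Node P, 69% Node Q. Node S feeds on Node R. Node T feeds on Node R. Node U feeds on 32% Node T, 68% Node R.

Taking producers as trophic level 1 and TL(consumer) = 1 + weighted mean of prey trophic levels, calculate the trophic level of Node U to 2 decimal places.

4.01

Node Q: 1 + 1 = 2
Node R: 1 + (0.31×1 + 0.69×2) = 2.69
Node S: 1 + 2.69 = 3.69
Node T: 1 + 2.69 = 3.69
Node U: 1 + (0.32×3.69 + 0.68×2.69) = 4.01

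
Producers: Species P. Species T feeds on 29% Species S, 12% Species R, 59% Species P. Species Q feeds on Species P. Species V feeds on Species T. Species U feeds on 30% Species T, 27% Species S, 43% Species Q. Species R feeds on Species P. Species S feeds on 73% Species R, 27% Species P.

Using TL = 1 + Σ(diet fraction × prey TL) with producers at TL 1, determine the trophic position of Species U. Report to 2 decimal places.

3.38

Species Q: 1 + 1 = 2
Species R: 1 + 1 = 2
Species S: 1 + (0.73×2 + 0.27×1) = 2.73
Species T: 1 + (0.29×2.73 + 0.12×2 + 0.59×1) = 2.6217
Species U: 1 + (0.3×2.6217 + 0.27×2.73 + 0.43×2) = 3.38361
Species V: 1 + 2.6217 = 3.6217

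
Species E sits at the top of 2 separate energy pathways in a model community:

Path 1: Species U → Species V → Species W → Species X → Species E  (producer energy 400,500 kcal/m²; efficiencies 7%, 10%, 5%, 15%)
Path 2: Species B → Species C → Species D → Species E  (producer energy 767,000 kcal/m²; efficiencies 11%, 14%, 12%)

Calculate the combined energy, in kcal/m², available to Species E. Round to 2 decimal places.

1438.44 kcal/m²

Path 1: 400500 × 0.07 × 0.1 × 0.05 × 0.15 = 21.02625 kcal/m²
Path 2: 767000 × 0.11 × 0.14 × 0.12 = 1417.416 kcal/m²
Total at Species E: 21.02625 + 1417.416 = 1438.44225 kcal/m²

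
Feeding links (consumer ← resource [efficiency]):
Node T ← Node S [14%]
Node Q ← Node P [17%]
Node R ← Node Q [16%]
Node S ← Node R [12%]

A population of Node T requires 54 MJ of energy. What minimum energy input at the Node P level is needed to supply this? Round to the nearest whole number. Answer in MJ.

Cumulative transfer efficiency: 0.17 × 0.16 × 0.12 × 0.14 = 0.00045696
Node P energy = 54 / 0.00045696 = 118172 MJ

118172 MJ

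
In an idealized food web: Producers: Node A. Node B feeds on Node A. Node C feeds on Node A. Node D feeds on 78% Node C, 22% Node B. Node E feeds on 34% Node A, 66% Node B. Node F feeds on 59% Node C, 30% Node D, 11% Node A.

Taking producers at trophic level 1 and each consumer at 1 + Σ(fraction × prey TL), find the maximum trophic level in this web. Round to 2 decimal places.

Node B: 1 + 1 = 2
Node C: 1 + 1 = 2
Node D: 1 + (0.78×2 + 0.22×2) = 3
Node E: 1 + (0.34×1 + 0.66×2) = 2.66
Node F: 1 + (0.59×2 + 0.3×3 + 0.11×1) = 3.19

3.19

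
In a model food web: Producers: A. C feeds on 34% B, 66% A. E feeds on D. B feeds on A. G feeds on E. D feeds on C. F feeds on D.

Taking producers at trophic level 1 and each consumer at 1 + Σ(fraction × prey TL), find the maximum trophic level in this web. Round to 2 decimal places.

B: 1 + 1 = 2
C: 1 + (0.34×2 + 0.66×1) = 2.34
D: 1 + 2.34 = 3.34
E: 1 + 3.34 = 4.34
F: 1 + 3.34 = 4.34
G: 1 + 4.34 = 5.34

5.34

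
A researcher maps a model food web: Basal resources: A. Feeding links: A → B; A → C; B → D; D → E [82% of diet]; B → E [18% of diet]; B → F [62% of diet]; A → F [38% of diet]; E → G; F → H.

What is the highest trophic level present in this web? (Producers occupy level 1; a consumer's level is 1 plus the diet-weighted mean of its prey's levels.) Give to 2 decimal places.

B: 1 + 1 = 2
C: 1 + 1 = 2
D: 1 + 2 = 3
E: 1 + (0.82×3 + 0.18×2) = 3.82
F: 1 + (0.62×2 + 0.38×1) = 2.62
G: 1 + 3.82 = 4.82
H: 1 + 2.62 = 3.62

4.82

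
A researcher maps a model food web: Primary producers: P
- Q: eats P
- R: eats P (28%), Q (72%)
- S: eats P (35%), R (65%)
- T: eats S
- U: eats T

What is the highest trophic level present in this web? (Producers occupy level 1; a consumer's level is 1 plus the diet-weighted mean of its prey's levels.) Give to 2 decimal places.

5.12

Q: 1 + 1 = 2
R: 1 + (0.28×1 + 0.72×2) = 2.72
S: 1 + (0.35×1 + 0.65×2.72) = 3.118
T: 1 + 3.118 = 4.118
U: 1 + 4.118 = 5.118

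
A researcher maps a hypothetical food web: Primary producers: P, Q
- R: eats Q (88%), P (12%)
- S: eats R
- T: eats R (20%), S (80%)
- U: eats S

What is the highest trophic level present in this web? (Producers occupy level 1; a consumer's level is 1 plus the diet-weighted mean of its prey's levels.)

4

R: 1 + (0.88×1 + 0.12×1) = 2
S: 1 + 2 = 3
T: 1 + (0.2×2 + 0.8×3) = 3.8
U: 1 + 3 = 4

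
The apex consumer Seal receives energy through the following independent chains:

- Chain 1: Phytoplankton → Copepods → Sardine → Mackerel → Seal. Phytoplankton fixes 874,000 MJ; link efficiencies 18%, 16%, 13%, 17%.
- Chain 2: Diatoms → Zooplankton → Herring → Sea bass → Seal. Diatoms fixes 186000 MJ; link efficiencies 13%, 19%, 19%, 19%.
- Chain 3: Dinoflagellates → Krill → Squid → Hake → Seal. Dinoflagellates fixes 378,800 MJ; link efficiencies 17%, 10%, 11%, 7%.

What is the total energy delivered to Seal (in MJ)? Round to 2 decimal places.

771.72 MJ

Chain 1: 874000 × 0.18 × 0.16 × 0.13 × 0.17 = 556.28352 MJ
Chain 2: 186000 × 0.13 × 0.19 × 0.19 × 0.19 = 165.85062 MJ
Chain 3: 378800 × 0.17 × 0.1 × 0.11 × 0.07 = 49.58492 MJ
Total at Seal: 556.28352 + 165.85062 + 49.58492 = 771.71906 MJ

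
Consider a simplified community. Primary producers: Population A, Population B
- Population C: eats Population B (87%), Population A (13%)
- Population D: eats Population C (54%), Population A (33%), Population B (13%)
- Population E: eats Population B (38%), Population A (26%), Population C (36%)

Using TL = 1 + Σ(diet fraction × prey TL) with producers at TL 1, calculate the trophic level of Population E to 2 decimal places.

Population C: 1 + (0.87×1 + 0.13×1) = 2
Population D: 1 + (0.54×2 + 0.33×1 + 0.13×1) = 2.54
Population E: 1 + (0.38×1 + 0.26×1 + 0.36×2) = 2.36

2.36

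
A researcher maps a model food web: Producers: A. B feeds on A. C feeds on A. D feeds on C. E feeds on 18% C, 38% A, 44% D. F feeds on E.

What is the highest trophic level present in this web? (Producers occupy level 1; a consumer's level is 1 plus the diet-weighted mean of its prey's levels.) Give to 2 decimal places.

B: 1 + 1 = 2
C: 1 + 1 = 2
D: 1 + 2 = 3
E: 1 + (0.18×2 + 0.38×1 + 0.44×3) = 3.06
F: 1 + 3.06 = 4.06

4.06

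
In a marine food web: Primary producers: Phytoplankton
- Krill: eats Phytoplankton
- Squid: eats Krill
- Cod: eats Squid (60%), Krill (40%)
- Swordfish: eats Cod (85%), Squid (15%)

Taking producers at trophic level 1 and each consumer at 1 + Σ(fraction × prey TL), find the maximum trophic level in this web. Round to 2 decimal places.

Krill: 1 + 1 = 2
Squid: 1 + 2 = 3
Cod: 1 + (0.6×3 + 0.4×2) = 3.6
Swordfish: 1 + (0.85×3.6 + 0.15×3) = 4.51

4.51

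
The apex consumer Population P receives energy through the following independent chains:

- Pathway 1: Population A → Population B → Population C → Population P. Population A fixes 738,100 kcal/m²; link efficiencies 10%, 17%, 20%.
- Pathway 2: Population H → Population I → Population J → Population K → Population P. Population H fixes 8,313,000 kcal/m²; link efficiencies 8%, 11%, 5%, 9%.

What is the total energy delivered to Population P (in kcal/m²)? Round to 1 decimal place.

2838.7 kcal/m²

Pathway 1: 738100 × 0.1 × 0.17 × 0.2 = 2509.54 kcal/m²
Pathway 2: 8313000 × 0.08 × 0.11 × 0.05 × 0.09 = 329.1948 kcal/m²
Total at Population P: 2509.54 + 329.1948 = 2838.7348 kcal/m²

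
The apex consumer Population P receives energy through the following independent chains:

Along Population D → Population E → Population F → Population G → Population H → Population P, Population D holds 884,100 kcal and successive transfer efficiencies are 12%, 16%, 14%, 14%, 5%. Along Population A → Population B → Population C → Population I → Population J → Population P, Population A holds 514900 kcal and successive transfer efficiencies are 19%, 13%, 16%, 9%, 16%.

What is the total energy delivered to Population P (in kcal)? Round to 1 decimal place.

45.9 kcal

Via Population D: 884100 × 0.12 × 0.16 × 0.14 × 0.14 × 0.05 = 16.6352256 kcal
Via Population A: 514900 × 0.19 × 0.13 × 0.16 × 0.09 × 0.16 = 29.30234112 kcal
Total at Population P: 16.6352256 + 29.30234112 = 45.93756672 kcal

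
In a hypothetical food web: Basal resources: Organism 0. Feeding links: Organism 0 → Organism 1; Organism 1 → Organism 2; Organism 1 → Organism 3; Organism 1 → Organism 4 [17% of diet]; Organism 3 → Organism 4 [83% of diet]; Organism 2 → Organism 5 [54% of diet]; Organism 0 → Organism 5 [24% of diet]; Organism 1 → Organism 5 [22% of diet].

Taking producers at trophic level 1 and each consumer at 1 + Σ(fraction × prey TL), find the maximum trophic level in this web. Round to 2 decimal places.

3.83

Organism 1: 1 + 1 = 2
Organism 2: 1 + 2 = 3
Organism 3: 1 + 2 = 3
Organism 4: 1 + (0.17×2 + 0.83×3) = 3.83
Organism 5: 1 + (0.54×3 + 0.24×1 + 0.22×2) = 3.3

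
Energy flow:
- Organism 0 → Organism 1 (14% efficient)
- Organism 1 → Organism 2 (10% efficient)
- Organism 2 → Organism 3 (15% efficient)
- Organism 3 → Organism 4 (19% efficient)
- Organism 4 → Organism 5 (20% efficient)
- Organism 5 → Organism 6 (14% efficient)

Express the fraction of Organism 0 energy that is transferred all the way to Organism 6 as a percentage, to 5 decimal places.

0.00112%

Product of link efficiencies: 0.14 × 0.1 × 0.15 × 0.19 × 0.2 × 0.14 = 0.000011172
As a percentage: 0.000011172 × 100 = 0.00112%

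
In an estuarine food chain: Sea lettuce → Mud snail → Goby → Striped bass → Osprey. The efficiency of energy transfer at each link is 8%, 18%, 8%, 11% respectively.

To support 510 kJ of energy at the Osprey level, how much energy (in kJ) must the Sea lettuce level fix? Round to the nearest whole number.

Cumulative transfer efficiency: 0.08 × 0.18 × 0.08 × 0.11 = 0.00012672
Sea lettuce energy = 510 / 0.00012672 = 4024621 kJ

4024621 kJ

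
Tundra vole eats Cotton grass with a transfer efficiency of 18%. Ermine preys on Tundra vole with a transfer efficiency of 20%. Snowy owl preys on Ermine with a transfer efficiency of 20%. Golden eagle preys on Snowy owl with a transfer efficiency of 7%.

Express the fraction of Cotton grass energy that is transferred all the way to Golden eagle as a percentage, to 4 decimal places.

Product of link efficiencies: 0.18 × 0.2 × 0.2 × 0.07 = 0.000504
As a percentage: 0.000504 × 100 = 0.0504%

0.0504%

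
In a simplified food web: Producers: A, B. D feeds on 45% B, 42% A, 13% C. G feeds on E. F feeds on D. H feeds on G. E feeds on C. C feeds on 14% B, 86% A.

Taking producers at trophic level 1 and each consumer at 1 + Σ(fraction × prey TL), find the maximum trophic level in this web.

C: 1 + (0.14×1 + 0.86×1) = 2
D: 1 + (0.45×1 + 0.42×1 + 0.13×2) = 2.13
E: 1 + 2 = 3
F: 1 + 2.13 = 3.13
G: 1 + 3 = 4
H: 1 + 4 = 5

5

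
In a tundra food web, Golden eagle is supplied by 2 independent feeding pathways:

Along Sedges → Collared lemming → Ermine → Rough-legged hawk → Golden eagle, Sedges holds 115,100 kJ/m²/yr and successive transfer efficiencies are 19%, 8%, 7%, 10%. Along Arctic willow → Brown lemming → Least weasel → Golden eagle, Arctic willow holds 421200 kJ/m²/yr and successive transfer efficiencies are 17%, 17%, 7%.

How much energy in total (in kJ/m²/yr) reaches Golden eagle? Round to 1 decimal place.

Via Sedges: 115100 × 0.19 × 0.08 × 0.07 × 0.1 = 12.24664 kJ/m²/yr
Via Arctic willow: 421200 × 0.17 × 0.17 × 0.07 = 852.0876 kJ/m²/yr
Total at Golden eagle: 12.24664 + 852.0876 = 864.33424 kJ/m²/yr

864.3 kJ/m²/yr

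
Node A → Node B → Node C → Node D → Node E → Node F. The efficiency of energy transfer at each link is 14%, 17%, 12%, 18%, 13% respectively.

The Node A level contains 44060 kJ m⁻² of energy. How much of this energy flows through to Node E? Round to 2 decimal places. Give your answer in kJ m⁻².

Node B: 44060 × 0.14 = 6168.4 kJ m⁻²
Node C: 6168.4 × 0.17 = 1048.628 kJ m⁻²
Node D: 1048.628 × 0.12 = 125.83536 kJ m⁻²
Node E: 125.83536 × 0.18 = 22.6503648 kJ m⁻²

22.65 kJ m⁻²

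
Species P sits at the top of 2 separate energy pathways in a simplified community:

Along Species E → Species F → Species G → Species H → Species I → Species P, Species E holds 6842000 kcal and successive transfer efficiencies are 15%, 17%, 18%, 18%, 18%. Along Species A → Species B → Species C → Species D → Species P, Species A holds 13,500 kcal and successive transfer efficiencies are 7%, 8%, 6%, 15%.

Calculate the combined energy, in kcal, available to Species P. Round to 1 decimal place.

Via Species E: 6842000 × 0.15 × 0.17 × 0.18 × 0.18 × 0.18 = 1017.514872 kcal
Via Species A: 13500 × 0.07 × 0.08 × 0.06 × 0.15 = 0.6804 kcal
Total at Species P: 1017.514872 + 0.6804 = 1018.195272 kcal

1018.2 kcal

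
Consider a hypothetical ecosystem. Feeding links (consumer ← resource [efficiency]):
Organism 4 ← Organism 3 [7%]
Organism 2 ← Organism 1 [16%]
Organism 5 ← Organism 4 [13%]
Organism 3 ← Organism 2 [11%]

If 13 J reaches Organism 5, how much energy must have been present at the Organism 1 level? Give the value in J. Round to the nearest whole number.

Cumulative transfer efficiency: 0.16 × 0.11 × 0.07 × 0.13 = 0.00016016
Organism 1 energy = 13 / 0.00016016 = 81169 J

81169 J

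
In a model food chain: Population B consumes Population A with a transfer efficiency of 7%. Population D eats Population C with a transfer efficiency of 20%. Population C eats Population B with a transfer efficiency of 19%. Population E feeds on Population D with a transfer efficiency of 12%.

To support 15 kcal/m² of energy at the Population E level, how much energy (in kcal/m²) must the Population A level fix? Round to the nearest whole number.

46992 kcal/m²

Cumulative transfer efficiency: 0.07 × 0.19 × 0.2 × 0.12 = 0.0003192
Population A energy = 15 / 0.0003192 = 46992 kcal/m²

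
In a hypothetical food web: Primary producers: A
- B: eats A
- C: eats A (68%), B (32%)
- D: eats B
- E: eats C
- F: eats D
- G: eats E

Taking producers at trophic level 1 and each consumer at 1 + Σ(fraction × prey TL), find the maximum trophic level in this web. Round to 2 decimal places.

B: 1 + 1 = 2
C: 1 + (0.68×1 + 0.32×2) = 2.32
D: 1 + 2 = 3
E: 1 + 2.32 = 3.32
F: 1 + 3 = 4
G: 1 + 3.32 = 4.32

4.32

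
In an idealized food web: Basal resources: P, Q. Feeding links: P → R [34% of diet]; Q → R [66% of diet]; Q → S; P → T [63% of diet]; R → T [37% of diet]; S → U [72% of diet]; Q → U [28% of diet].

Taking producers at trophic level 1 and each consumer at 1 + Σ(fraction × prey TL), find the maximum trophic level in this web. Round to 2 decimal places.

R: 1 + (0.34×1 + 0.66×1) = 2
S: 1 + 1 = 2
T: 1 + (0.63×1 + 0.37×2) = 2.37
U: 1 + (0.72×2 + 0.28×1) = 2.72

2.72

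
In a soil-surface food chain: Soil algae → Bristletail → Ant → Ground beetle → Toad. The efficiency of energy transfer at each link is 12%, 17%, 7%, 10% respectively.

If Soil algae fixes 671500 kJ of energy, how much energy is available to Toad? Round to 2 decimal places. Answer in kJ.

95.89 kJ

Bristletail: 671500 × 0.12 = 80580 kJ
Ant: 80580 × 0.17 = 13698.6 kJ
Ground beetle: 13698.6 × 0.07 = 958.902 kJ
Toad: 958.902 × 0.1 = 95.8902 kJ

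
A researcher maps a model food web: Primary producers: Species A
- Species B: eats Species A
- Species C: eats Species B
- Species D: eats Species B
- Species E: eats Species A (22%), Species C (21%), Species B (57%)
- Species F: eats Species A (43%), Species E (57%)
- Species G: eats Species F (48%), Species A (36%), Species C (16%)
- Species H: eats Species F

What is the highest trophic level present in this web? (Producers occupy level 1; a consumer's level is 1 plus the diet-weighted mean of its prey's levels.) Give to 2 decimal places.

4.13

Species B: 1 + 1 = 2
Species C: 1 + 2 = 3
Species D: 1 + 2 = 3
Species E: 1 + (0.22×1 + 0.21×3 + 0.57×2) = 2.99
Species F: 1 + (0.43×1 + 0.57×2.99) = 3.1343
Species G: 1 + (0.48×3.1343 + 0.36×1 + 0.16×3) = 3.344464
Species H: 1 + 3.1343 = 4.1343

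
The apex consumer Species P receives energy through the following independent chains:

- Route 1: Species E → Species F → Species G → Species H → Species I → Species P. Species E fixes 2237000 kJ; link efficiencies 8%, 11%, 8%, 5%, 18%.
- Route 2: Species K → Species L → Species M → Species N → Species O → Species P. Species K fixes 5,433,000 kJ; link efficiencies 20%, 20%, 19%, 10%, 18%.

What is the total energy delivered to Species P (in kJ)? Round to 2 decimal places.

Route 1: 2237000 × 0.08 × 0.11 × 0.08 × 0.05 × 0.18 = 14.173632 kJ
Route 2: 5433000 × 0.2 × 0.2 × 0.19 × 0.1 × 0.18 = 743.2344 kJ
Total at Species P: 14.173632 + 743.2344 = 757.408032 kJ

757.41 kJ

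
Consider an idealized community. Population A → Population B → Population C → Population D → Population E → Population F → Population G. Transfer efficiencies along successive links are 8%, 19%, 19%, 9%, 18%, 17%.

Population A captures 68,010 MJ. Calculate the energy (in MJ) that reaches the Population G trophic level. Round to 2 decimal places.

0.54 MJ

Population B: 68010 × 0.08 = 5440.8 MJ
Population C: 5440.8 × 0.19 = 1033.752 MJ
Population D: 1033.752 × 0.19 = 196.41288 MJ
Population E: 196.41288 × 0.09 = 17.6771592 MJ
Population F: 17.6771592 × 0.18 = 3.181888656 MJ
Population G: 3.181888656 × 0.17 = 0.54092107152 MJ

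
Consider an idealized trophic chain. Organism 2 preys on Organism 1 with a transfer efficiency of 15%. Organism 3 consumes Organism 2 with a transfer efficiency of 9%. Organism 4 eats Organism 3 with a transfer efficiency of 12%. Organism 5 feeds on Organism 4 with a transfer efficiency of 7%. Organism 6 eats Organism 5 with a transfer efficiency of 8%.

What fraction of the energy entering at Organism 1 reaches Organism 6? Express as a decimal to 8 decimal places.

0.00000907

Product of link efficiencies: 0.15 × 0.09 × 0.12 × 0.07 × 0.08 = 0.000009072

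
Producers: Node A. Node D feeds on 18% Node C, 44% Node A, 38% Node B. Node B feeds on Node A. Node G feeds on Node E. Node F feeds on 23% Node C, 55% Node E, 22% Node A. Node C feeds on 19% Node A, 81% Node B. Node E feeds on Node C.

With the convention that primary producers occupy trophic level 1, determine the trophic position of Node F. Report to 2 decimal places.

Node B: 1 + 1 = 2
Node C: 1 + (0.19×1 + 0.81×2) = 2.81
Node D: 1 + (0.18×2.81 + 0.44×1 + 0.38×2) = 2.7058
Node E: 1 + 2.81 = 3.81
Node F: 1 + (0.23×2.81 + 0.55×3.81 + 0.22×1) = 3.9618
Node G: 1 + 3.81 = 4.81

3.96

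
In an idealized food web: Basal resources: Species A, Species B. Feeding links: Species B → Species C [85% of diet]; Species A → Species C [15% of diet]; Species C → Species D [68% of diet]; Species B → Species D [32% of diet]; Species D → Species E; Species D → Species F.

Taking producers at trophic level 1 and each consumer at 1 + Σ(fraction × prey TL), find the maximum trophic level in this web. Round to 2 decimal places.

3.68

Species C: 1 + (0.85×1 + 0.15×1) = 2
Species D: 1 + (0.68×2 + 0.32×1) = 2.68
Species E: 1 + 2.68 = 3.68
Species F: 1 + 2.68 = 3.68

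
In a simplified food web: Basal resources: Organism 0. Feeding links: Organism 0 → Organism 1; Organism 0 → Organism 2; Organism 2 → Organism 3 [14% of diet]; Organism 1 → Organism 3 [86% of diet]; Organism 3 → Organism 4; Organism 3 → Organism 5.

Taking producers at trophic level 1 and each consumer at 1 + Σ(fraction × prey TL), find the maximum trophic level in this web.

4

Organism 1: 1 + 1 = 2
Organism 2: 1 + 1 = 2
Organism 3: 1 + (0.14×2 + 0.86×2) = 3
Organism 4: 1 + 3 = 4
Organism 5: 1 + 3 = 4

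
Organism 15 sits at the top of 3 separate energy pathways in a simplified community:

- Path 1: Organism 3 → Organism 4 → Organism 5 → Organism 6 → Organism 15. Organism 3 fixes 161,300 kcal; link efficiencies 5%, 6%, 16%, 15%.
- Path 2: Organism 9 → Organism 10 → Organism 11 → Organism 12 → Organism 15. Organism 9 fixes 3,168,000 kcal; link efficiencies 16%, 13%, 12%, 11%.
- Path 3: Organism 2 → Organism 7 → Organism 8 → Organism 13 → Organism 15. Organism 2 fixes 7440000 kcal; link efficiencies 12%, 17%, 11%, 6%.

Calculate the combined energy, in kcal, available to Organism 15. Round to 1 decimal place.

Path 1: 161300 × 0.05 × 0.06 × 0.16 × 0.15 = 11.6136 kcal
Path 2: 3168000 × 0.16 × 0.13 × 0.12 × 0.11 = 869.80608 kcal
Path 3: 7440000 × 0.12 × 0.17 × 0.11 × 0.06 = 1001.7216 kcal
Total at Organism 15: 11.6136 + 869.80608 + 1001.7216 = 1883.14128 kcal

1883.1 kcal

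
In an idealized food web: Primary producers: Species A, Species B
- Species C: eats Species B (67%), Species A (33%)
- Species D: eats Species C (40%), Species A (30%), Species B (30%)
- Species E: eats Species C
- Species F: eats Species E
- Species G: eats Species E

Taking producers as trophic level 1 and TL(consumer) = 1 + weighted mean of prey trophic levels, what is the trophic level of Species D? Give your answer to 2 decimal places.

2.40

Species C: 1 + (0.67×1 + 0.33×1) = 2
Species D: 1 + (0.4×2 + 0.3×1 + 0.3×1) = 2.4
Species E: 1 + 2 = 3
Species F: 1 + 3 = 4
Species G: 1 + 3 = 4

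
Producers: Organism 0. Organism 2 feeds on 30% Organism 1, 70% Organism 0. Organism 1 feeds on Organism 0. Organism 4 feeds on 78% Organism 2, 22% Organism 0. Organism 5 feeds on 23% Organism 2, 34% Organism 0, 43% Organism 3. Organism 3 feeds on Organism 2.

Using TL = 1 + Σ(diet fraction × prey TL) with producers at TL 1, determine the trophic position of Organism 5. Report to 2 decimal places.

3.29

Organism 1: 1 + 1 = 2
Organism 2: 1 + (0.3×2 + 0.7×1) = 2.3
Organism 3: 1 + 2.3 = 3.3
Organism 4: 1 + (0.78×2.3 + 0.22×1) = 3.014
Organism 5: 1 + (0.23×2.3 + 0.34×1 + 0.43×3.3) = 3.288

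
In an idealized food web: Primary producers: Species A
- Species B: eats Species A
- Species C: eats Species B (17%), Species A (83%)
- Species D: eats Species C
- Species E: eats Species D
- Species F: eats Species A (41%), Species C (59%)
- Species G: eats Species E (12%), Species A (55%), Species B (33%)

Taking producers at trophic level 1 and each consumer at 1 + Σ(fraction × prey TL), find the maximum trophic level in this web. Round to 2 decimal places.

Species B: 1 + 1 = 2
Species C: 1 + (0.17×2 + 0.83×1) = 2.17
Species D: 1 + 2.17 = 3.17
Species E: 1 + 3.17 = 4.17
Species F: 1 + (0.41×1 + 0.59×2.17) = 2.6903
Species G: 1 + (0.12×4.17 + 0.55×1 + 0.33×2) = 2.7104

4.17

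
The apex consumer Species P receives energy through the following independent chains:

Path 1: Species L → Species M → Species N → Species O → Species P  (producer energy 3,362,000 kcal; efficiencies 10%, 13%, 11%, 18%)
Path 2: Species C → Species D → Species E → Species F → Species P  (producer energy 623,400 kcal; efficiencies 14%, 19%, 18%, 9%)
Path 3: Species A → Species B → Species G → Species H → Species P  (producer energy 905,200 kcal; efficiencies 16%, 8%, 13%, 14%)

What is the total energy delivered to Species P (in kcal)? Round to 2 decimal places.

1344.89 kcal

Path 1: 3362000 × 0.1 × 0.13 × 0.11 × 0.18 = 865.3788 kcal
Path 2: 623400 × 0.14 × 0.19 × 0.18 × 0.09 = 268.635528 kcal
Path 3: 905200 × 0.16 × 0.08 × 0.13 × 0.14 = 210.875392 kcal
Total at Species P: 865.3788 + 268.635528 + 210.875392 = 1344.88972 kcal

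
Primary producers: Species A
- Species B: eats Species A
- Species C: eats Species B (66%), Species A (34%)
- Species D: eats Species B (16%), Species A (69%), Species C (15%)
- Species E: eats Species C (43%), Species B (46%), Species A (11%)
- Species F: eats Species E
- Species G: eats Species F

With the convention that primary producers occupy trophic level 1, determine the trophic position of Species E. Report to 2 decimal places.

3.17

Species B: 1 + 1 = 2
Species C: 1 + (0.66×2 + 0.34×1) = 2.66
Species D: 1 + (0.16×2 + 0.69×1 + 0.15×2.66) = 2.409
Species E: 1 + (0.43×2.66 + 0.46×2 + 0.11×1) = 3.1738
Species F: 1 + 3.1738 = 4.1738
Species G: 1 + 4.1738 = 5.1738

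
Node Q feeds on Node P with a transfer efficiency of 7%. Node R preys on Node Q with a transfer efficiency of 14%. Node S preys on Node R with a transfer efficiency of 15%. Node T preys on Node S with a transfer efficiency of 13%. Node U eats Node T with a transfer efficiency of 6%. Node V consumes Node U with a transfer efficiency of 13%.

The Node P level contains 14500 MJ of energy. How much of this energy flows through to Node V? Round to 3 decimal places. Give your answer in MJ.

0.022 MJ

Node Q: 14500 × 0.07 = 1015 MJ
Node R: 1015 × 0.14 = 142.1 MJ
Node S: 142.1 × 0.15 = 21.315 MJ
Node T: 21.315 × 0.13 = 2.77095 MJ
Node U: 2.77095 × 0.06 = 0.166257 MJ
Node V: 0.166257 × 0.13 = 0.02161341 MJ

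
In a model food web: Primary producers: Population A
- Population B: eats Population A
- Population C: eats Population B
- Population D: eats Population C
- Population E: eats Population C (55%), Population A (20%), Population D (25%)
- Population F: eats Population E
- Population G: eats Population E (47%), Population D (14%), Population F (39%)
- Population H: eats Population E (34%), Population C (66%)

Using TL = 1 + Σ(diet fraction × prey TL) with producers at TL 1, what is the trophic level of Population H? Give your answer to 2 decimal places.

4.29

Population B: 1 + 1 = 2
Population C: 1 + 2 = 3
Population D: 1 + 3 = 4
Population E: 1 + (0.55×3 + 0.2×1 + 0.25×4) = 3.85
Population F: 1 + 3.85 = 4.85
Population G: 1 + (0.47×3.85 + 0.14×4 + 0.39×4.85) = 5.261
Population H: 1 + (0.34×3.85 + 0.66×3) = 4.289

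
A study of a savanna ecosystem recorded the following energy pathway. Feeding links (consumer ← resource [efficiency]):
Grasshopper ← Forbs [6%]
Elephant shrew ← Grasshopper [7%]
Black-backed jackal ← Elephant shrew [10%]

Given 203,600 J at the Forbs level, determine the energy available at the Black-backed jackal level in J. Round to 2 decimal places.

85.51 J

Grasshopper: 203600 × 0.06 = 12216 J
Elephant shrew: 12216 × 0.07 = 855.12 J
Black-backed jackal: 855.12 × 0.1 = 85.512 J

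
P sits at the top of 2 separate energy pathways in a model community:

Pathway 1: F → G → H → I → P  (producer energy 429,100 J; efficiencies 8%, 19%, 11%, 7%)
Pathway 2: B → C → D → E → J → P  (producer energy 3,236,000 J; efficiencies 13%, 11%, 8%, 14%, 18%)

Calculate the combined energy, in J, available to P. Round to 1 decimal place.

Pathway 1: 429100 × 0.08 × 0.19 × 0.11 × 0.07 = 50.221864 J
Pathway 2: 3236000 × 0.13 × 0.11 × 0.08 × 0.14 × 0.18 = 93.2899968 J
Total at P: 50.221864 + 93.2899968 = 143.5118608 J

143.5 J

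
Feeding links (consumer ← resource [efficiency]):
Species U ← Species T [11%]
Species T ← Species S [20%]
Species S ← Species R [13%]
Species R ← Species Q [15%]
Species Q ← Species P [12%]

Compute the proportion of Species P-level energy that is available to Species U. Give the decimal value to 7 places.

Product of link efficiencies: 0.12 × 0.15 × 0.13 × 0.2 × 0.11 = 0.00005148

0.0000515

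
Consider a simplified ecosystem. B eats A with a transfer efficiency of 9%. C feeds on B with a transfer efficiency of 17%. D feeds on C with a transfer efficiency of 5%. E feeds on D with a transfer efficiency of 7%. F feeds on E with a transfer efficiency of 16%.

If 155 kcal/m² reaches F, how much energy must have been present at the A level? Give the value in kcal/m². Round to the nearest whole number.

Cumulative transfer efficiency: 0.09 × 0.17 × 0.05 × 0.07 × 0.16 = 0.000008568
A energy = 155 / 0.000008568 = 18090570 kcal/m²

18090570 kcal/m²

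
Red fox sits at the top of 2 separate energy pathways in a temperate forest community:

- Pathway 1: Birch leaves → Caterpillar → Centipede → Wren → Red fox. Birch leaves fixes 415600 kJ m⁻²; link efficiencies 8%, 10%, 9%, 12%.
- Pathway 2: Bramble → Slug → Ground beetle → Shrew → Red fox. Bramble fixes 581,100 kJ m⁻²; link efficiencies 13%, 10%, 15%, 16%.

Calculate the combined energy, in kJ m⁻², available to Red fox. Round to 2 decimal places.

Pathway 1: 415600 × 0.08 × 0.1 × 0.09 × 0.12 = 35.90784 kJ m⁻²
Pathway 2: 581100 × 0.13 × 0.1 × 0.15 × 0.16 = 181.3032 kJ m⁻²
Total at Red fox: 35.90784 + 181.3032 = 217.21104 kJ m⁻²

217.21 kJ m⁻²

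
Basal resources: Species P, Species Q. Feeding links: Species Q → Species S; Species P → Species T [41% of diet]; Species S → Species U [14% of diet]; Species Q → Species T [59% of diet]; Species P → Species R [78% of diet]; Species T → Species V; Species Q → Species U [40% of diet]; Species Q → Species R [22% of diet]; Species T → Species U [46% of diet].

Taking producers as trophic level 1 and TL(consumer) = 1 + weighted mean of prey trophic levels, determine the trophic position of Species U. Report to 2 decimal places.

2.60

Species R: 1 + (0.78×1 + 0.22×1) = 2
Species S: 1 + 1 = 2
Species T: 1 + (0.59×1 + 0.41×1) = 2
Species U: 1 + (0.46×2 + 0.4×1 + 0.14×2) = 2.6
Species V: 1 + 2 = 3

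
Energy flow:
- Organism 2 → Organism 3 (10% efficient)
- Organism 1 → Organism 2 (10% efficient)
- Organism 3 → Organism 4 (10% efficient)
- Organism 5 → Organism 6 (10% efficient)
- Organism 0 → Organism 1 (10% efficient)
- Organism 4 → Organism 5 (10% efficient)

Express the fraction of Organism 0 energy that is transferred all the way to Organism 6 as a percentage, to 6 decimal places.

0.000100%

Product of link efficiencies: 0.1 × 0.1 × 0.1 × 0.1 × 0.1 × 0.1 = 0.000001
As a percentage: 0.000001 × 100 = 0.000100%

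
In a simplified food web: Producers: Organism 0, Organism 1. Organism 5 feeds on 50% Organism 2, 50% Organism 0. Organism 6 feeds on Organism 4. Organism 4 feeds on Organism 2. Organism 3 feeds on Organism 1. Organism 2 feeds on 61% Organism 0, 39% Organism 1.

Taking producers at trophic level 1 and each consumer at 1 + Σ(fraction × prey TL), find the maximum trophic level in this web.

Organism 2: 1 + (0.61×1 + 0.39×1) = 2
Organism 3: 1 + 1 = 2
Organism 4: 1 + 2 = 3
Organism 5: 1 + (0.5×2 + 0.5×1) = 2.5
Organism 6: 1 + 3 = 4

4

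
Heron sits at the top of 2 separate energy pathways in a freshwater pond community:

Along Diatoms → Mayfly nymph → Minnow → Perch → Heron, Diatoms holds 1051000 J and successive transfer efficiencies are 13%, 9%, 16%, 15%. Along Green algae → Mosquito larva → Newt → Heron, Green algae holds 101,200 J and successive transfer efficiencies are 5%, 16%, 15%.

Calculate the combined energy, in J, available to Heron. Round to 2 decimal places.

Via Diatoms: 1051000 × 0.13 × 0.09 × 0.16 × 0.15 = 295.1208 J
Via Green algae: 101200 × 0.05 × 0.16 × 0.15 = 121.44 J
Total at Heron: 295.1208 + 121.44 = 416.5608 J

416.56 J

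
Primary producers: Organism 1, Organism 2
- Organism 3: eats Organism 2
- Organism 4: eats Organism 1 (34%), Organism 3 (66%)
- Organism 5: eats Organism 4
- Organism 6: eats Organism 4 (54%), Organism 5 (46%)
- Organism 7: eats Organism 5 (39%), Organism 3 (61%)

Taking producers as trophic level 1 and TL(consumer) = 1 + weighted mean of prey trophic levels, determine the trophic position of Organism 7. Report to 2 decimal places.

Organism 3: 1 + 1 = 2
Organism 4: 1 + (0.34×1 + 0.66×2) = 2.66
Organism 5: 1 + 2.66 = 3.66
Organism 6: 1 + (0.54×2.66 + 0.46×3.66) = 4.12
Organism 7: 1 + (0.39×3.66 + 0.61×2) = 3.6474

3.65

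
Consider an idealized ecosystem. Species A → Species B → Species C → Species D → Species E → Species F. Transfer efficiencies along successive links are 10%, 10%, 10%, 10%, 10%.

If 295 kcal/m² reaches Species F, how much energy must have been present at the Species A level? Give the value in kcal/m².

29500000 kcal/m²

Cumulative transfer efficiency: 0.1 × 0.1 × 0.1 × 0.1 × 0.1 = 0.00001
Species A energy = 295 / 0.00001 = 29500000 kcal/m²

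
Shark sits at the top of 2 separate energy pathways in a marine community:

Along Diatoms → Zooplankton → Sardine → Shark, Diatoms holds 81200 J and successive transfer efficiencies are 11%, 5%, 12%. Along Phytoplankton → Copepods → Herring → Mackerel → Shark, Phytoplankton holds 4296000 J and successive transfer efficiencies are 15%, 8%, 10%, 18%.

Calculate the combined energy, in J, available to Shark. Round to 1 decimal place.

Via Diatoms: 81200 × 0.11 × 0.05 × 0.12 = 53.592 J
Via Phytoplankton: 4296000 × 0.15 × 0.08 × 0.1 × 0.18 = 927.936 J
Total at Shark: 53.592 + 927.936 = 981.528 J

981.5 J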